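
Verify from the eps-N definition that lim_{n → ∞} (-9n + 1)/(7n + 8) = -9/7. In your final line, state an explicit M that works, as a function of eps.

M = (79/49)/eps

Let eps > 0. For n ≥ 1, |(-9n + 1)/(7n + 8) + 9/7| = |79|/(7(7n + 8)) = 79/(7(7n + 8)).
Since 7n + 8 ≥ 7n for n ≥ 1, this is ≤ 79/(7·7n) = (79/49)/n.
So |(-9n + 1)/(7n + 8) + 9/7| < eps whenever n > (79/49)/eps.
Take M = (79/49)/eps. If n > M then |(-9n + 1)/(7n + 8) + 9/7| ≤ (79/49)/n < eps.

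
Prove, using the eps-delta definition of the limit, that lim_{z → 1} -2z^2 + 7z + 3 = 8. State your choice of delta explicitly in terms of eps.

delta = min(2, eps/11)

Fix eps > 0. We want delta > 0 such that 0 < |z − 1| < delta implies |(-2z^2 + 7z + 3) − 8| < eps.
(-2z^2 + 7z + 3) − 8 = -2z^2 + 7z - 5 = (z − 1)(-2z + 5).
So |(-2z^2 + 7z + 3) − 8| = |z − 1|·|-2z + 5|.
Require delta ≤ 2. Then |z − 1| < 2 gives |z| < 3, and by the triangle inequality |-2z + 5| ≤ 2·3 + 5 = 11.
Hence |(-2z^2 + 7z + 3) − 8| ≤ 11|z − 1| < eps provided |z − 1| < eps/11.
Choosing delta = min(2, eps/11) ensures both conditions, hence |(-2z^2 + 7z + 3) − 8| < eps.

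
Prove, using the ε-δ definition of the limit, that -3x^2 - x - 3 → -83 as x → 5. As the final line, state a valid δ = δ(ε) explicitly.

δ = min(1, ε/34)

Let ε > 0 be given. We want δ > 0 such that 0 < |x − 5| < δ implies |(-3x^2 - x - 3) + 83| < ε.
(-3x^2 - x - 3) + 83 = -3x^2 - x + 80 = (x − 5)(-3x - 16).
So |(-3x^2 - x - 3) + 83| = |x − 5|·|-3x - 16|.
Assume first that |x − 5| < 1, so |x| < 6. Then |-3x - 16| ≤ 3·6 + 16 = 34.
Hence |(-3x^2 - x - 3) + 83| ≤ 34|x − 5| < ε provided |x − 5| < ε/34.
Choosing δ = min(1, ε/34) ensures both conditions, hence |(-3x^2 - x - 3) + 83| < ε.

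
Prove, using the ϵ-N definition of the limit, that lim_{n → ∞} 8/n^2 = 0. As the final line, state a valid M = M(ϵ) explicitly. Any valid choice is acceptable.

Let ϵ > 0. For n ≥ 1, |8/n^2 − 0| = 8/n^2.
8/n^2 < ϵ ⇔ n^2 > 8/ϵ ⇔ n > (8/ϵ)^{1/2}.
Take M = (8/ϵ)^{1/2}. Then n > M implies 8/n^2 < ϵ.

M = (8/ϵ)^{1/2}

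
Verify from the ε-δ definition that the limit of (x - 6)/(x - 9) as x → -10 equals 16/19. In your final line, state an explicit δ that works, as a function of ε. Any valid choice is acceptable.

δ = min(19/2, (361/6)ε)

Fix ε > 0. We want δ > 0 with 0 < |x + 10| < δ ⇒ |(x - 6)/(x - 9) − (16/19)| < ε.
Combining over a common denominator, (x - 6)/(x - 9) − (16/19) = [(x - 6)·(-19) − (-16)·(x - 9)] / [(-19)·(x - 9)] = -3(x + 10) / ((-19)(x - 9)).
So |(x - 6)/(x - 9) − (16/19)| = 3|x + 10| / (19·|x − 9|).
Restrict δ ≤ 19/2. Then |x + 10| < 19/2 gives |x − 9| = |(x + 10) + (-19)| ≥ 19 − 19/2 = 19/2.
Hence |(x - 6)/(x - 9) − (16/19)| < 3|x + 10|/(19·(19/2)) = (6/361)|x + 10|, which is < ε once |x + 10| < (361/6)ε.
Take δ = min(19/2, (361/6)ε). Then 0 < |x + 10| < δ forces both bounds, so |(x - 6)/(x - 9) − (16/19)| < ε.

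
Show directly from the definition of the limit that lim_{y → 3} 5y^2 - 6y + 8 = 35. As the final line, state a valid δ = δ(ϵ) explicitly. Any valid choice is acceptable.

Suppose ϵ > 0. We want δ > 0 such that 0 < |y − 3| < δ implies |(5y^2 - 6y + 8) − 35| < ϵ.
(5y^2 - 6y + 8) − 35 = 5y^2 - 6y - 27 = (y − 3)(5y + 9).
So |(5y^2 - 6y + 8) − 35| = |y − 3|·|5y + 9|.
Assume first that |y − 3| < 1, so |y| < 4. Then |5y + 9| ≤ 5·4 + 9 = 29.
Hence |(5y^2 - 6y + 8) − 35| ≤ 29|y − 3| < ϵ provided |y − 3| < ϵ/29.
Choosing δ = min(1, ϵ/29) ensures both conditions, hence |(5y^2 - 6y + 8) − 35| < ϵ.

δ = min(1, ϵ/29)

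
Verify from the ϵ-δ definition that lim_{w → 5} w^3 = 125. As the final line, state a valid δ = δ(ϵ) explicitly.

Suppose ϵ > 0. We seek δ > 0 with 0 < |w − 5| < δ ⇒ |w^3 − 125| < ϵ.
Factor: w^3 − 125 = (w − 5)(w^2 + 5w + 25), so |w^3 − 125| = |w − 5|·|w^2 + 5w + 25|.
Restrict δ ≤ 2. Then |w − 5| < 2 gives |w| < 7, so by the triangle inequality |w^2 + 5w + 25| ≤ 7^2 + 5·7 + 25 = 109.
Hence |w^3 − 125| ≤ 109|w − 5|, which is < ϵ once |w − 5| < ϵ/109.
Take δ = min(2, ϵ/109). If 0 < |w − 5| < δ then both bounds hold and |w^3 − 125| ≤ 109|w − 5| < 109·(ϵ/109) = ϵ.

δ = min(2, ϵ/109)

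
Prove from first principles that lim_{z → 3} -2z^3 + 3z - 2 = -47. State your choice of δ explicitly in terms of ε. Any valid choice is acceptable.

Suppose ε > 0. We want δ > 0 such that 0 < |z − 3| < δ implies |(-2z^3 + 3z - 2) + 47| < ε.
(-2z^3 + 3z - 2) + 47 = -2z^3 + 3z + 45 = (z − 3)(-2z^2 - 6z - 15).
So |(-2z^3 + 3z - 2) + 47| = |z − 3|·|-2z^2 - 6z - 15|.
Require δ ≤ 1. Then |z − 3| < 1 gives |z| < 4, and by the triangle inequality |-2z^2 - 6z - 15| ≤ 2·4^2 + 6·4 + 15 = 71.
Hence |(-2z^3 + 3z - 2) + 47| ≤ 71|z − 3| < ε provided |z − 3| < ε/71.
Choosing δ = min(1, ε/71) ensures both conditions, hence |(-2z^3 + 3z - 2) + 47| < ε.

δ = min(1, ε/71)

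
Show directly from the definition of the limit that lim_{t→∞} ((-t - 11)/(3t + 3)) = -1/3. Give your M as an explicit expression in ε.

M = (10/3)/ε

Let ε > 0. We seek M > 0 such that t > M implies |(-t - 11)/(3t + 3) + 1/3| < ε.
(-t - 11)/(3t + 3) + 1/3 = (3(-t - 11) − (-1)(3t + 3)) / (3(3t + 3)) = -30/(3(3t + 3)).
For t > 0 we have 3t + 3 > 3t, so |(-t - 11)/(3t + 3) + 1/3| = 30/(3(3t + 3)) < 30/(3·3t) = (10/3)/t.
Thus |(-t - 11)/(3t + 3) + 1/3| < ε whenever t > (10/3)/ε.
Take M = (10/3)/ε. If t > M then |(-t - 11)/(3t + 3) + 1/3| < (10/3)/t < ε.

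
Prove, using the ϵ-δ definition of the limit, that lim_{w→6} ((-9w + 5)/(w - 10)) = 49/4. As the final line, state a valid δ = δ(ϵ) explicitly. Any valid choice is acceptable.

δ = min(2, (8/85)ϵ)

Suppose ϵ > 0. We want δ > 0 with 0 < |w − 6| < δ ⇒ |(-9w + 5)/(w - 10) − (49/4)| < ϵ.
Combining over a common denominator, (-9w + 5)/(w - 10) − (49/4) = [(-9w + 5)·(-4) − (-49)·(w - 10)] / [(-4)·(w - 10)] = 85(w − 6) / ((-4)(w - 10)).
So |(-9w + 5)/(w - 10) − (49/4)| = 85|w − 6| / (4·|w − 10|).
Restrict δ ≤ 2. Then |w − 6| < 2 gives |w − 10| = |(w − 6) + (-4)| ≥ 4 − 2 = 2.
Hence |(-9w + 5)/(w - 10) − (49/4)| < 85|w − 6|/(4·2) = (85/8)|w − 6|, which is < ϵ once |w − 6| < (8/85)ϵ.
Take δ = min(2, (8/85)ϵ). Then 0 < |w − 6| < δ forces both bounds, so |(-9w + 5)/(w - 10) − (49/4)| < ϵ.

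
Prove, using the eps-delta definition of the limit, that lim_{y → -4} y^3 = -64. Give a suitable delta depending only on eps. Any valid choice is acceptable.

Fix eps > 0. We seek delta > 0 with 0 < |y + 4| < delta ⇒ |y^3 + 64| < eps.
Factor: y^3 + 64 = (y + 4)(y^2 - 4y + 16), so |y^3 + 64| = |y + 4|·|y^2 - 4y + 16|.
Restrict delta ≤ 1. Then |y + 4| < 1 gives |y| < 5, so by the triangle inequality |y^2 - 4y + 16| ≤ 5^2 + 4·5 + 16 = 61.
Hence |y^3 + 64| ≤ 61|y + 4|, which is < eps once |y + 4| < eps/61.
Take delta = min(1, eps/61). If 0 < |y + 4| < delta then both bounds hold and |y^3 + 64| ≤ 61|y + 4| < 61·(eps/61) = eps.

delta = min(1, eps/61)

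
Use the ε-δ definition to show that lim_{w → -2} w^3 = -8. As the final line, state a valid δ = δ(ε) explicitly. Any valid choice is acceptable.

Suppose ε > 0. We seek δ > 0 with 0 < |w + 2| < δ ⇒ |w^3 + 8| < ε.
Factor: w^3 + 8 = (w + 2)(w^2 - 2w + 4), so |w^3 + 8| = |w + 2|·|w^2 - 2w + 4|.
Impose δ ≤ 1 so that |w| < 3; then |w^2 - 2w + 4| ≤ 19.
Hence |w^3 + 8| ≤ 19|w + 2|, which is < ε once |w + 2| < ε/19.
Take δ = min(1, ε/19). If 0 < |w + 2| < δ then both bounds hold and |w^3 + 8| ≤ 19|w + 2| < 19·(ε/19) = ε.

δ = min(1, ε/19)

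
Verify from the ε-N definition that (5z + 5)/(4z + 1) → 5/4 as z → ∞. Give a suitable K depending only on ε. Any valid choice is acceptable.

K = (15/16)/ε

Fix ε > 0. We seek K > 0 such that z > K implies |(5z + 5)/(4z + 1) − (5/4)| < ε.
(5z + 5)/(4z + 1) − (5/4) = (4(5z + 5) − 5(4z + 1)) / (4(4z + 1)) = 15/(4(4z + 1)).
For z > 0 we have 4z + 1 > 4z, so |(5z + 5)/(4z + 1) − (5/4)| = 15/(4(4z + 1)) < 15/(4·4z) = (15/16)/z.
Thus |(5z + 5)/(4z + 1) − (5/4)| < ε whenever z > (15/16)/ε.
Take K = (15/16)/ε. If z > K then |(5z + 5)/(4z + 1) − (5/4)| < (15/16)/z < ε.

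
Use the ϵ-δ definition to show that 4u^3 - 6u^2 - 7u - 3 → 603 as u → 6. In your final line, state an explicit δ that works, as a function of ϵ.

δ = min(2, ϵ/501)

Let ϵ > 0 be given. We want δ > 0 such that 0 < |u − 6| < δ implies |(4u^3 - 6u^2 - 7u - 3) − 603| < ϵ.
(4u^3 - 6u^2 - 7u - 3) − 603 = 4u^3 - 6u^2 - 7u - 606 = (u − 6)(4u^2 + 18u + 101).
So |(4u^3 - 6u^2 - 7u - 3) − 603| = |u − 6|·|4u^2 + 18u + 101|.
Require δ ≤ 2. Then |u − 6| < 2 gives |u| < 8, and by the triangle inequality |4u^2 + 18u + 101| ≤ 4·8^2 + 18·8 + 101 = 501.
Hence |(4u^3 - 6u^2 - 7u - 3) − 603| ≤ 501|u − 6| < ϵ provided |u − 6| < ϵ/501.
Choosing δ = min(2, ϵ/501) ensures both conditions, hence |(4u^3 - 6u^2 - 7u - 3) − 603| < ϵ.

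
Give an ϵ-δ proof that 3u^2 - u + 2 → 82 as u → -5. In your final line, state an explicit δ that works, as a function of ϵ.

Fix ϵ > 0. We want δ > 0 such that 0 < |u + 5| < δ implies |(3u^2 - u + 2) − 82| < ϵ.
(3u^2 - u + 2) − 82 = 3u^2 - u - 80 = (u + 5)(3u - 16).
So |(3u^2 - u + 2) − 82| = |u + 5|·|3u - 16|.
Assume first that |u + 5| < 1, so |u| < 6. Then |3u - 16| ≤ 3·6 + 16 = 34.
Hence |(3u^2 - u + 2) − 82| ≤ 34|u + 5| < ϵ provided |u + 5| < ϵ/34.
Take δ = min(1, ϵ/34). Then 0 < |u + 5| < δ gives both |u + 5| < 1 and |u + 5| < ϵ/34, so |(3u^2 - u + 2) − 82| < ϵ.

δ = min(1, ϵ/34)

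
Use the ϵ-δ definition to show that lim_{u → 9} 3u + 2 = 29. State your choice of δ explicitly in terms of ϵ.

δ = ϵ/3

Fix ϵ > 0. We need δ > 0 so that 0 < |u − 9| < δ implies |(3u + 2) − 29| < ϵ.
|(3u + 2) − 29| = |3u - 27| = 3|u − 9|.
So 3|u − 9| < ϵ exactly when |u − 9| < ϵ/3.
Choosing δ = ϵ/3 gives |(3u + 2) − 29| = 3|u − 9| < ϵ whenever |u − 9| < δ.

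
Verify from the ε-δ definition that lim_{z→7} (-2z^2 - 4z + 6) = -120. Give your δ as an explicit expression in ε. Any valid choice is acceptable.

Let ε > 0. We want δ > 0 such that 0 < |z − 7| < δ implies |(-2z^2 - 4z + 6) + 120| < ε.
(-2z^2 - 4z + 6) + 120 = -2z^2 - 4z + 126 = (z − 7)(-2z - 18).
So |(-2z^2 - 4z + 6) + 120| = |z − 7|·|-2z - 18|.
Assume first that |z − 7| < 1, so |z| < 8. Then |-2z - 18| ≤ 2·8 + 18 = 34.
Hence |(-2z^2 - 4z + 6) + 120| ≤ 34|z − 7| < ε provided |z − 7| < ε/34.
Choosing δ = min(1, ε/34) ensures both conditions, hence |(-2z^2 - 4z + 6) + 120| < ε.

δ = min(1, ε/34)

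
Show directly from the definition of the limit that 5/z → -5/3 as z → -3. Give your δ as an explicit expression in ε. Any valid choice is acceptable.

δ = min(3/2, (9/10)ε)

Let ε > 0 be given. We seek δ > 0 such that 0 < |z + 3| < δ implies |5/z + 5/3| < ε.
|5/z + 5/3| = 5·|-3 − z|/(3·|z|) = 5|z + 3|/(3|z|).
Restrict δ ≤ 3/2. Then |z + 3| < 3/2 gives |z| > 3/2, so 3|z| > 9/2.
Then |5/z + 5/3| < 5|z + 3|/(9/2), which is < ε when |z + 3| < (9/10)ε.
Take δ = min(3/2, (9/10)ε). Then 0 < |z + 3| < δ gives both |z + 3| < 3/2 and |z + 3| < (9/10)ε, so |5/z + 5/3| < ε.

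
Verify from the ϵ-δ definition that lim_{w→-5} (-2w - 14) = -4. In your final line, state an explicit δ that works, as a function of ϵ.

δ = ϵ/2

Fix ϵ > 0. We need δ > 0 so that 0 < |w + 5| < δ implies |(-2w - 14) + 4| < ϵ.
|(-2w - 14) + 4| = |-2w - 10| = 2|w + 5|.
So 2|w + 5| < ϵ exactly when |w + 5| < ϵ/2.
Choosing δ = ϵ/2 gives |(-2w - 14) + 4| = 2|w + 5| < ϵ whenever |w + 5| < δ.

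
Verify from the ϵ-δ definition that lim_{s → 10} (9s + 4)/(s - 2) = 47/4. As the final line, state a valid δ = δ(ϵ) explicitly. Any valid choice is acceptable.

Let ϵ > 0. We want δ > 0 with 0 < |s − 10| < δ ⇒ |(9s + 4)/(s - 2) − (47/4)| < ϵ.
Combining over a common denominator, (9s + 4)/(s - 2) − (47/4) = [(9s + 4)·8 − 94·(s - 2)] / [8·(s - 2)] = -22(s − 10) / (8(s - 2)).
So |(9s + 4)/(s - 2) − (47/4)| = 22|s − 10| / (8·|s − 2|).
Restrict δ ≤ 4. Then |s − 10| < 4 gives |s − 2| = |(s − 10) + 8| ≥ 8 − 4 = 4.
Hence |(9s + 4)/(s - 2) − (47/4)| < 22|s − 10|/(8·4) = (11/16)|s − 10|, which is < ϵ once |s − 10| < (16/11)ϵ.
Take δ = min(4, (16/11)ϵ). Then 0 < |s − 10| < δ forces both bounds, so |(9s + 4)/(s - 2) − (47/4)| < ϵ.

δ = min(4, (16/11)ϵ)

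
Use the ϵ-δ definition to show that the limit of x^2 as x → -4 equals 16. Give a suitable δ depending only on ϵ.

δ = min(1, ϵ/9)

Let ϵ > 0. We seek δ > 0 with 0 < |x + 4| < δ ⇒ |x^2 − 16| < ϵ.
Factor: x^2 − 16 = (x + 4)(x - 4), so |x^2 − 16| = |x + 4|·|x - 4|.
Impose δ ≤ 1 so that |x| < 5; then |x - 4| ≤ 9.
Hence |x^2 − 16| ≤ 9|x + 4|, which is < ϵ once |x + 4| < ϵ/9.
Take δ = min(1, ϵ/9). If 0 < |x + 4| < δ then both bounds hold and |x^2 − 16| ≤ 9|x + 4| < 9·(ϵ/9) = ϵ.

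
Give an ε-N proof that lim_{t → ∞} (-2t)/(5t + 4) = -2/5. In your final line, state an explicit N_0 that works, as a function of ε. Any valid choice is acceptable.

Suppose ε > 0. We seek N_0 > 0 such that t > N_0 implies |(-2t)/(5t + 4) + 2/5| < ε.
(-2t)/(5t + 4) + 2/5 = (5(-2t) − (-2)(5t + 4)) / (5(5t + 4)) = 8/(5(5t + 4)).
For t > 0 we have 5t + 4 > 5t, so |(-2t)/(5t + 4) + 2/5| = 8/(5(5t + 4)) < 8/(5·5t) = (8/25)/t.
Thus |(-2t)/(5t + 4) + 2/5| < ε whenever t > (8/25)/ε.
Take N_0 = (8/25)/ε. If t > N_0 then |(-2t)/(5t + 4) + 2/5| < (8/25)/t < ε.

N_0 = (8/25)/ε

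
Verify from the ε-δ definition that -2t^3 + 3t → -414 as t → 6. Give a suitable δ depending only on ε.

δ = min(1, ε/251)

Fix ε > 0. We want δ > 0 such that 0 < |t − 6| < δ implies |(-2t^3 + 3t) + 414| < ε.
(-2t^3 + 3t) + 414 = -2t^3 + 3t + 414 = (t − 6)(-2t^2 - 12t - 69).
So |(-2t^3 + 3t) + 414| = |t − 6|·|-2t^2 - 12t - 69|.
Require δ ≤ 1. Then |t − 6| < 1 gives |t| < 7, and by the triangle inequality |-2t^2 - 12t - 69| ≤ 2·7^2 + 12·7 + 69 = 251.
Hence |(-2t^3 + 3t) + 414| ≤ 251|t − 6| < ε provided |t − 6| < ε/251.
Take δ = min(1, ε/251). Then 0 < |t − 6| < δ gives both |t − 6| < 1 and |t − 6| < ε/251, so |(-2t^3 + 3t) + 414| < ε.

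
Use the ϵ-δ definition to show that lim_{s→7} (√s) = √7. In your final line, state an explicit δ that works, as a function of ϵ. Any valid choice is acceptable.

Fix ϵ > 0. We want δ > 0 such that 0 < |s − 7| < δ implies |√s − √7| < ϵ.
Rationalise: √s − √7 = (s − 7)/(√s + √7), so |√s − √7| = |s − 7|/(√s + √7).
Restrict δ ≤ 7 so that |s − 7| < 7 forces s > 0, and then √s + √7 > √7.
Hence |√s − √7| < |s − 7|/√7, which is < ϵ once |s − 7| < √7·ϵ.
Take δ = min(7, √7·ϵ). If 0 < |s − 7| < δ then s > 0 and |√s − √7| < |s − 7|/√7 < ϵ.

δ = min(7, √7·ϵ)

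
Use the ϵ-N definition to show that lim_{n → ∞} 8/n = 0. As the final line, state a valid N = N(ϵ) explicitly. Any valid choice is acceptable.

N = 8/ϵ

Suppose ϵ > 0. For n ≥ 1, |8/n − 0| = 8/(n) ≤ 8/n.
We need 8/n < ϵ, i.e. n > 8/ϵ.
Take N = 8/ϵ. If n > N then |8/n| ≤ 8/n < ϵ.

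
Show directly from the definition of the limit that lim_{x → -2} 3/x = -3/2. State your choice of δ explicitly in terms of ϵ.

Let ϵ > 0. We seek δ > 0 such that 0 < |x + 2| < δ implies |3/x + 3/2| < ϵ.
|3/x + 3/2| = 3·|-2 − x|/(2·|x|) = 3|x + 2|/(2|x|).
Require δ ≤ 1 so that |x| > 2 − 1 = 1, hence 2|x| > 2.
Then |3/x + 3/2| < 3|x + 2|/2, which is < ϵ when |x + 2| < (2/3)ϵ.
Take δ = min(1, (2/3)ϵ). Then 0 < |x + 2| < δ gives both |x + 2| < 1 and |x + 2| < (2/3)ϵ, so |3/x + 3/2| < ϵ.

δ = min(1, (2/3)ϵ)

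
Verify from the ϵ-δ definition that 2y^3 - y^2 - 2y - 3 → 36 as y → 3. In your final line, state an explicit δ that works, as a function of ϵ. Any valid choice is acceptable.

Let ϵ > 0 be given. We want δ > 0 such that 0 < |y − 3| < δ implies |(2y^3 - y^2 - 2y - 3) − 36| < ϵ.
(2y^3 - y^2 - 2y - 3) − 36 = 2y^3 - y^2 - 2y - 39 = (y − 3)(2y^2 + 5y + 13).
So |(2y^3 - y^2 - 2y - 3) − 36| = |y − 3|·|2y^2 + 5y + 13|.
Assume first that |y − 3| < 2, so |y| < 5. Then |2y^2 + 5y + 13| ≤ 2·5^2 + 5·5 + 13 = 88.
Hence |(2y^3 - y^2 - 2y - 3) − 36| ≤ 88|y − 3| < ϵ provided |y − 3| < ϵ/88.
Take δ = min(2, ϵ/88). Then 0 < |y − 3| < δ gives both |y − 3| < 2 and |y − 3| < ϵ/88, so |(2y^3 - y^2 - 2y - 3) − 36| < ϵ.

δ = min(2, ϵ/88)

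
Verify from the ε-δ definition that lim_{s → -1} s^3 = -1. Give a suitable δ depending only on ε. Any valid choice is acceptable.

Let ε > 0. We seek δ > 0 with 0 < |s + 1| < δ ⇒ |s^3 + 1| < ε.
Factor: s^3 + 1 = (s + 1)(s^2 - s + 1), so |s^3 + 1| = |s + 1|·|s^2 - s + 1|.
Impose δ ≤ 1 so that |s| < 2; then |s^2 - s + 1| ≤ 7.
Hence |s^3 + 1| ≤ 7|s + 1|, which is < ε once |s + 1| < ε/7.
Take δ = min(1, ε/7). If 0 < |s + 1| < δ then both bounds hold and |s^3 + 1| ≤ 7|s + 1| < 7·(ε/7) = ε.

δ = min(1, ε/7)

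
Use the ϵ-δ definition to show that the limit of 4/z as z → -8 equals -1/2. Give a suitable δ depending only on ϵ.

δ = min(4, 8ϵ)

Let ϵ > 0 be given. We seek δ > 0 such that 0 < |z + 8| < δ implies |4/z + 1/2| < ϵ.
|4/z + 1/2| = 4·|-8 − z|/(8·|z|) = 4|z + 8|/(8|z|).
Restrict δ ≤ 4. Then |z + 8| < 4 gives |z| > 4, so 8|z| > 32.
Then |4/z + 1/2| < 4|z + 8|/32, which is < ϵ when |z + 8| < 8ϵ.
Take δ = min(4, 8ϵ). Then 0 < |z + 8| < δ gives both |z + 8| < 4 and |z + 8| < 8ϵ, so |4/z + 1/2| < ϵ.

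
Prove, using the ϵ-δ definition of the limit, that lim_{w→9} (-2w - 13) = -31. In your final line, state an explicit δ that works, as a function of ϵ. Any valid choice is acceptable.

Fix ϵ > 0. We need δ > 0 so that 0 < |w − 9| < δ implies |(-2w - 13) + 31| < ϵ.
Since (-2w - 13) + 31 = -2(w − 9), we have |(-2w - 13) + 31| = 2|w − 9|.
Thus it suffices that |w − 9| < ϵ/2.
Choosing δ = ϵ/2 gives |(-2w - 13) + 31| = 2|w − 9| < ϵ whenever |w − 9| < δ.

δ = ϵ/2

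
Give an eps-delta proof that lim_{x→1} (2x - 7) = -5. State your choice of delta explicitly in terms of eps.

Suppose eps > 0. We need delta > 0 so that 0 < |x − 1| < delta implies |(2x - 7) + 5| < eps.
|(2x - 7) + 5| = |2x - 2| = 2|x − 1|.
So 2|x − 1| < eps exactly when |x − 1| < eps/2.
Choosing delta = eps/2 gives |(2x - 7) + 5| = 2|x − 1| < eps whenever |x − 1| < delta.

delta = eps/2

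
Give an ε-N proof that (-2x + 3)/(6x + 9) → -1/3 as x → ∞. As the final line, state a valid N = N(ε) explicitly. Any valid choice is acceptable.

Let ε > 0. We seek N > 0 such that x > N implies |(-2x + 3)/(6x + 9) + 1/3| < ε.
(-2x + 3)/(6x + 9) + 1/3 = (6(-2x + 3) − (-2)(6x + 9)) / (6(6x + 9)) = 36/(6(6x + 9)).
For x > 0 we have 6x + 9 > 6x, so |(-2x + 3)/(6x + 9) + 1/3| = 36/(6(6x + 9)) < 36/(6·6x) = 1/x.
Thus |(-2x + 3)/(6x + 9) + 1/3| < ε whenever x > 1/ε.
Take N = 1/ε. If x > N then |(-2x + 3)/(6x + 9) + 1/3| < 1/x < ε.

N = 1/ε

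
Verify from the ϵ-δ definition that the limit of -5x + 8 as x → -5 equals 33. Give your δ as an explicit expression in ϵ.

Suppose ϵ > 0. We need δ > 0 so that 0 < |x + 5| < δ implies |(-5x + 8) − 33| < ϵ.
Since (-5x + 8) − 33 = -5(x + 5), we have |(-5x + 8) − 33| = 5|x + 5|.
So 5|x + 5| < ϵ exactly when |x + 5| < ϵ/5.
Choosing δ = ϵ/5 gives |(-5x + 8) − 33| = 5|x + 5| < ϵ whenever |x + 5| < δ.

δ = ϵ/5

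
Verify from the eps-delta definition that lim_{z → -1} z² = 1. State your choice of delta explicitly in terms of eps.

delta = min(1, eps/3)

Fix eps > 0. We seek delta > 0 with 0 < |z + 1| < delta ⇒ |z² − 1| < eps.
Factor: z² − 1 = (z + 1)(z - 1), so |z² − 1| = |z + 1|·|z - 1|.
Restrict delta ≤ 1. Then |z + 1| < 1 gives |z| < 2, so by the triangle inequality |z - 1| ≤ 2 + 1 = 3.
Hence |z² − 1| ≤ 3|z + 1|, which is < eps once |z + 1| < eps/3.
Take delta = min(1, eps/3). If 0 < |z + 1| < delta then both bounds hold and |z² − 1| ≤ 3|z + 1| < 3·(eps/3) = eps.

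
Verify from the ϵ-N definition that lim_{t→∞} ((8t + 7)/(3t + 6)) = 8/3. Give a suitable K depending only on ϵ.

Fix ϵ > 0. We seek K > 0 such that t > K implies |(8t + 7)/(3t + 6) − (8/3)| < ϵ.
(8t + 7)/(3t + 6) − (8/3) = (3(8t + 7) − 8(3t + 6)) / (3(3t + 6)) = -27/(3(3t + 6)).
For t > 0 we have 3t + 6 > 3t, so |(8t + 7)/(3t + 6) − (8/3)| = 27/(3(3t + 6)) < 27/(3·3t) = 3/t.
Thus |(8t + 7)/(3t + 6) − (8/3)| < ϵ whenever t > 3/ϵ.
Take K = 3/ϵ. If t > K then |(8t + 7)/(3t + 6) − (8/3)| < 3/t < ϵ.

K = 3/ϵ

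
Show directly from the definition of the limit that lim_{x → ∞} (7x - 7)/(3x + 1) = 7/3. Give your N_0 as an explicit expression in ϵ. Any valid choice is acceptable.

N_0 = (28/9)/ϵ

Fix ϵ > 0. We seek N_0 > 0 such that x > N_0 implies |(7x - 7)/(3x + 1) − (7/3)| < ϵ.
(7x - 7)/(3x + 1) − (7/3) = (3(7x - 7) − 7(3x + 1)) / (3(3x + 1)) = -28/(3(3x + 1)).
For x > 0 we have 3x + 1 > 3x, so |(7x - 7)/(3x + 1) − (7/3)| = 28/(3(3x + 1)) < 28/(3·3x) = (28/9)/x.
Thus |(7x - 7)/(3x + 1) − (7/3)| < ϵ whenever x > (28/9)/ϵ.
Take N_0 = (28/9)/ϵ. If x > N_0 then |(7x - 7)/(3x + 1) − (7/3)| < (28/9)/x < ϵ.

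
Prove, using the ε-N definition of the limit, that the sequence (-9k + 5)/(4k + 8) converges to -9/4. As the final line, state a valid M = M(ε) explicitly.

Suppose ε > 0. For k ≥ 1, |(-9k + 5)/(4k + 8) + 9/4| = |92|/(4(4k + 8)) = 92/(4(4k + 8)).
Since 4k + 8 ≥ 4k for k ≥ 1, this is ≤ 92/(4·4k) = (23/4)/k.
So |(-9k + 5)/(4k + 8) + 9/4| < ε whenever k > (23/4)/ε.
Take M = (23/4)/ε. If k > M then |(-9k + 5)/(4k + 8) + 9/4| ≤ (23/4)/k < ε.

M = (23/4)/ε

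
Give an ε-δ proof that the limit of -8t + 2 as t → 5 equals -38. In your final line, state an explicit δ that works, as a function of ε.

Suppose ε > 0. We need δ > 0 so that 0 < |t − 5| < δ implies |(-8t + 2) + 38| < ε.
|(-8t + 2) + 38| = |-8t + 40| = 8|t − 5|.
Thus it suffices that |t − 5| < ε/8.
Choosing δ = ε/8 gives |(-8t + 2) + 38| = 8|t − 5| < ε whenever |t − 5| < δ.

δ = ε/8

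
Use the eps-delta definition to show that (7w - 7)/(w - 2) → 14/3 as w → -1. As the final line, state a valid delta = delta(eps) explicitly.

delta = min(3/2, (9/14)eps)

Let eps > 0. We want delta > 0 with 0 < |w + 1| < delta ⇒ |(7w - 7)/(w - 2) − (14/3)| < eps.
Combining over a common denominator, (7w - 7)/(w - 2) − (14/3) = [(7w - 7)·(-3) − (-14)·(w - 2)] / [(-3)·(w - 2)] = -7(w + 1) / ((-3)(w - 2)).
So |(7w - 7)/(w - 2) − (14/3)| = 7|w + 1| / (3·|w − 2|).
Restrict delta ≤ 3/2. Then |w + 1| < 3/2 gives |w − 2| = |(w + 1) + (-3)| ≥ 3 − 3/2 = 3/2.
Hence |(7w - 7)/(w - 2) − (14/3)| < 7|w + 1|/(3·(3/2)) = (14/9)|w + 1|, which is < eps once |w + 1| < (9/14)eps.
Take delta = min(3/2, (9/14)eps). Then 0 < |w + 1| < delta forces both bounds, so |(7w - 7)/(w - 2) − (14/3)| < eps.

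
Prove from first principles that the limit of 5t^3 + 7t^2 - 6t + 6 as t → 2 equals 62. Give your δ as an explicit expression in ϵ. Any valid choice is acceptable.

Let ϵ > 0 be given. We want δ > 0 such that 0 < |t − 2| < δ implies |(5t^3 + 7t^2 - 6t + 6) − 62| < ϵ.
(5t^3 + 7t^2 - 6t + 6) − 62 = 5t^3 + 7t^2 - 6t - 56 = (t − 2)(5t^2 + 17t + 28).
So |(5t^3 + 7t^2 - 6t + 6) − 62| = |t − 2|·|5t^2 + 17t + 28|.
Assume first that |t − 2| < 1, so |t| < 3. Then |5t^2 + 17t + 28| ≤ 5·3^2 + 17·3 + 28 = 124.
Hence |(5t^3 + 7t^2 - 6t + 6) − 62| ≤ 124|t − 2| < ϵ provided |t − 2| < ϵ/124.
Take δ = min(1, ϵ/124). Then 0 < |t − 2| < δ gives both |t − 2| < 1 and |t − 2| < ϵ/124, so |(5t^3 + 7t^2 - 6t + 6) − 62| < ϵ.

δ = min(1, ϵ/124)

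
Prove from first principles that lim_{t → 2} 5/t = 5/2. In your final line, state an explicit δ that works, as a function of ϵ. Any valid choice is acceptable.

δ = min(1, (2/5)ϵ)

Suppose ϵ > 0. We seek δ > 0 such that 0 < |t − 2| < δ implies |5/t − (5/2)| < ϵ.
|5/t − (5/2)| = 5·|2 − t|/(2·|t|) = 5|t − 2|/(2|t|).
Require δ ≤ 1 so that |t| > 2 − 1 = 1, hence 2|t| > 2.
Then |5/t − (5/2)| < 5|t − 2|/2, which is < ϵ when |t − 2| < (2/5)ϵ.
Take δ = min(1, (2/5)ϵ). Then 0 < |t − 2| < δ gives both |t − 2| < 1 and |t − 2| < (2/5)ϵ, so |5/t − (5/2)| < ϵ.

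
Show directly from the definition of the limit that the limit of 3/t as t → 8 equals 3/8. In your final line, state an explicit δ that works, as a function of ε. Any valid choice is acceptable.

Fix ε > 0. We seek δ > 0 such that 0 < |t − 8| < δ implies |3/t − (3/8)| < ε.
|3/t − (3/8)| = 3·|8 − t|/(8·|t|) = 3|t − 8|/(8|t|).
Restrict δ ≤ 4. Then |t − 8| < 4 gives |t| > 4, so 8|t| > 32.
Then |3/t − (3/8)| < 3|t − 8|/32, which is < ε when |t − 8| < (32/3)ε.
Take δ = min(4, (32/3)ε). Then 0 < |t − 8| < δ gives both |t − 8| < 4 and |t − 8| < (32/3)ε, so |3/t − (3/8)| < ε.

δ = min(4, (32/3)ε)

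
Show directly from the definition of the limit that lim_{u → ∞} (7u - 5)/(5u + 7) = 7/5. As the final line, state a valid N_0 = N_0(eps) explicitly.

Let eps > 0. We seek N_0 > 0 such that u > N_0 implies |(7u - 5)/(5u + 7) − (7/5)| < eps.
(7u - 5)/(5u + 7) − (7/5) = (5(7u - 5) − 7(5u + 7)) / (5(5u + 7)) = -74/(5(5u + 7)).
For u > 0 we have 5u + 7 > 5u, so |(7u - 5)/(5u + 7) − (7/5)| = 74/(5(5u + 7)) < 74/(5·5u) = (74/25)/u.
Thus |(7u - 5)/(5u + 7) − (7/5)| < eps whenever u > (74/25)/eps.
Take N_0 = (74/25)/eps. If u > N_0 then |(7u - 5)/(5u + 7) − (7/5)| < (74/25)/u < eps.

N_0 = (74/25)/eps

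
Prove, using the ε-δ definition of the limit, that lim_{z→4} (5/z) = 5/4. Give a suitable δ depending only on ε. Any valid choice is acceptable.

δ = min(2, (8/5)ε)

Fix ε > 0. We seek δ > 0 such that 0 < |z − 4| < δ implies |5/z − (5/4)| < ε.
|5/z − (5/4)| = 5·|4 − z|/(4·|z|) = 5|z − 4|/(4|z|).
Require δ ≤ 2 so that |z| > 4 − 2 = 2, hence 4|z| > 8.
Then |5/z − (5/4)| < 5|z − 4|/8, which is < ε when |z − 4| < (8/5)ε.
Take δ = min(2, (8/5)ε). Then 0 < |z − 4| < δ gives both |z − 4| < 2 and |z − 4| < (8/5)ε, so |5/z − (5/4)| < ε.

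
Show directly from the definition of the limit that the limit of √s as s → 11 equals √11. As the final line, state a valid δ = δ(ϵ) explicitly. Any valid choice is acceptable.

Suppose ϵ > 0. We want δ > 0 such that 0 < |s − 11| < δ implies |√s − √11| < ϵ.
Multiplying by the conjugate, |√s − √11| = |s − 11|/(√s + √11).
Restrict δ ≤ 11 so that |s − 11| < 11 forces s > 0, and then √s + √11 > √11.
Hence |√s − √11| < |s − 11|/√11, which is < ϵ once |s − 11| < √11·ϵ.
Take δ = min(11, √11·ϵ). If 0 < |s − 11| < δ then s > 0 and |√s − √11| < |s − 11|/√11 < ϵ.

δ = min(11, √11·ϵ)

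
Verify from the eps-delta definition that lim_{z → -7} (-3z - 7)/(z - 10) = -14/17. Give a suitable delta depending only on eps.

delta = min(17/2, (289/74)eps)

Let eps > 0 be given. We want delta > 0 with 0 < |z + 7| < delta ⇒ |(-3z - 7)/(z - 10) + 14/17| < eps.
Combining over a common denominator, (-3z - 7)/(z - 10) + 14/17 = [(-3z - 7)·(-17) − 14·(z - 10)] / [(-17)·(z - 10)] = 37(z + 7) / ((-17)(z - 10)).
So |(-3z - 7)/(z - 10) + 14/17| = 37|z + 7| / (17·|z − 10|).
Restrict delta ≤ 17/2. Then |z + 7| < 17/2 gives |z − 10| = |(z + 7) + (-17)| ≥ 17 − 17/2 = 17/2.
Hence |(-3z - 7)/(z - 10) + 14/17| < 37|z + 7|/(17·(17/2)) = (74/289)|z + 7|, which is < eps once |z + 7| < (289/74)eps.
Take delta = min(17/2, (289/74)eps). Then 0 < |z + 7| < delta forces both bounds, so |(-3z - 7)/(z - 10) + 14/17| < eps.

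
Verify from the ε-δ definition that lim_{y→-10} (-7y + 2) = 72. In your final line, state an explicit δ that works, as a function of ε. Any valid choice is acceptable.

δ = ε/7

Let ε > 0 be given. We need δ > 0 so that 0 < |y + 10| < δ implies |(-7y + 2) − 72| < ε.
|(-7y + 2) − 72| = |-7y - 70| = 7|y + 10|.
Thus it suffices that |y + 10| < ε/7.
Take δ = ε/7. If 0 < |y + 10| < δ then |(-7y + 2) − 72| = 7|y + 10| < 7·(ε/7) = ε.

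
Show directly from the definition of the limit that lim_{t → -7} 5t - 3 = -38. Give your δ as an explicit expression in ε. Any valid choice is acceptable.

Suppose ε > 0. We need δ > 0 so that 0 < |t + 7| < δ implies |(5t - 3) + 38| < ε.
Since (5t - 3) + 38 = 5(t + 7), we have |(5t - 3) + 38| = 5|t + 7|.
So 5|t + 7| < ε exactly when |t + 7| < ε/5.
Choosing δ = ε/5 gives |(5t - 3) + 38| = 5|t + 7| < ε whenever |t + 7| < δ.

δ = ε/5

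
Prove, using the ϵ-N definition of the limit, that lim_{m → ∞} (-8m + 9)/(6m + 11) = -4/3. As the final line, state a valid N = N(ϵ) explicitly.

Let ϵ > 0 be given. For m ≥ 1, |(-8m + 9)/(6m + 11) + 4/3| = |142|/(6(6m + 11)) = 142/(6(6m + 11)).
Since 6m + 11 ≥ 6m for m ≥ 1, this is ≤ 142/(6·6m) = (71/18)/m.
So |(-8m + 9)/(6m + 11) + 4/3| < ϵ whenever m > (71/18)/ϵ.
Take N = (71/18)/ϵ. If m > N then |(-8m + 9)/(6m + 11) + 4/3| ≤ (71/18)/m < ϵ.

N = (71/18)/ϵ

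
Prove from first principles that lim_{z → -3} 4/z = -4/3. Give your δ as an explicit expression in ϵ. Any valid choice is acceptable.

Suppose ϵ > 0. We seek δ > 0 such that 0 < |z + 3| < δ implies |4/z + 4/3| < ϵ.
|4/z + 4/3| = 4·|-3 − z|/(3·|z|) = 4|z + 3|/(3|z|).
Require δ ≤ 3/2 so that |z| > 3 − 3/2 = 3/2, hence 3|z| > 9/2.
Then |4/z + 4/3| < 4|z + 3|/(9/2), which is < ϵ when |z + 3| < (9/8)ϵ.
Take δ = min(3/2, (9/8)ϵ). Then 0 < |z + 3| < δ gives both |z + 3| < 3/2 and |z + 3| < (9/8)ϵ, so |4/z + 4/3| < ϵ.

δ = min(3/2, (9/8)ϵ)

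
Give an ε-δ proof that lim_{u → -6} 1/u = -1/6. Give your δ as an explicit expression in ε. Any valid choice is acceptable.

δ = min(3, 18ε)

Suppose ε > 0. We seek δ > 0 such that 0 < |u + 6| < δ implies |1/u + 1/6| < ε.
|1/u + 1/6| = |-6 − u|/(6·|u|) = |u + 6|/(6|u|).
Restrict δ ≤ 3. Then |u + 6| < 3 gives |u| > 3, so 6|u| > 18.
Then |1/u + 1/6| < |u + 6|/18, which is < ε when |u + 6| < 18ε.
Take δ = min(3, 18ε). Then 0 < |u + 6| < δ gives both |u + 6| < 3 and |u + 6| < 18ε, so |1/u + 1/6| < ε.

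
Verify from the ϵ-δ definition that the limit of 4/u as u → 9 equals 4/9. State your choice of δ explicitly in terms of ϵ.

Fix ϵ > 0. We seek δ > 0 such that 0 < |u − 9| < δ implies |4/u − (4/9)| < ϵ.
|4/u − (4/9)| = 4·|9 − u|/(9·|u|) = 4|u − 9|/(9|u|).
Require δ ≤ 9/2 so that |u| > 9 − 9/2 = 9/2, hence 9|u| > 81/2.
Then |4/u − (4/9)| < 4|u − 9|/(81/2), which is < ϵ when |u − 9| < (81/8)ϵ.
Take δ = min(9/2, (81/8)ϵ). Then 0 < |u − 9| < δ gives both |u − 9| < 9/2 and |u − 9| < (81/8)ϵ, so |4/u − (4/9)| < ϵ.

δ = min(9/2, (81/8)ϵ)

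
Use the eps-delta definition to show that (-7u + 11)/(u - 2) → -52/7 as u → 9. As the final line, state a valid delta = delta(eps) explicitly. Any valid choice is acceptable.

Suppose eps > 0. We want delta > 0 with 0 < |u − 9| < delta ⇒ |(-7u + 11)/(u - 2) + 52/7| < eps.
Combining over a common denominator, (-7u + 11)/(u - 2) + 52/7 = [(-7u + 11)·7 − (-52)·(u - 2)] / [7·(u - 2)] = 3(u − 9) / (7(u - 2)).
So |(-7u + 11)/(u - 2) + 52/7| = 3|u − 9| / (7·|u − 2|).
Restrict delta ≤ 7/2. Then |u − 9| < 7/2 gives |u − 2| = |(u − 9) + 7| ≥ 7 − 7/2 = 7/2.
Hence |(-7u + 11)/(u - 2) + 52/7| < 3|u − 9|/(7·(7/2)) = (6/49)|u − 9|, which is < eps once |u − 9| < (49/6)eps.
Take delta = min(7/2, (49/6)eps). Then 0 < |u − 9| < delta forces both bounds, so |(-7u + 11)/(u - 2) + 52/7| < eps.

delta = min(7/2, (49/6)eps)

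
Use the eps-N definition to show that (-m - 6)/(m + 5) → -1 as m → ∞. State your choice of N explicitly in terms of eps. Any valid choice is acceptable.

N = 1/eps

Fix eps > 0. For m ≥ 1, |(-m - 6)/(m + 5) + 1| = |-1|/((m + 5)) = 1/((m + 5)).
Since m + 5 ≥ m for m ≥ 1, this is ≤ 1/(m) = 1/m.
So |(-m - 6)/(m + 5) + 1| < eps whenever m > 1/eps.
Take N = 1/eps. If m > N then |(-m - 6)/(m + 5) + 1| ≤ 1/m < eps.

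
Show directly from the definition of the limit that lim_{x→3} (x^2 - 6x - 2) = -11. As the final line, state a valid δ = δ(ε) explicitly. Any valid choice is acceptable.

δ = min(1, ε/7)

Let ε > 0. We want δ > 0 such that 0 < |x − 3| < δ implies |(x^2 - 6x - 2) + 11| < ε.
(x^2 - 6x - 2) + 11 = x^2 - 6x + 9 = (x − 3)(x - 3).
So |(x^2 - 6x - 2) + 11| = |x − 3|·|x - 3|.
Assume first that |x − 3| < 1, so |x| < 4. Then |x - 3| ≤ 4 + 3 = 7.
Hence |(x^2 - 6x - 2) + 11| ≤ 7|x − 3| < ε provided |x − 3| < ε/7.
Take δ = min(1, ε/7). Then 0 < |x − 3| < δ gives both |x − 3| < 1 and |x − 3| < ε/7, so |(x^2 - 6x - 2) + 11| < ε.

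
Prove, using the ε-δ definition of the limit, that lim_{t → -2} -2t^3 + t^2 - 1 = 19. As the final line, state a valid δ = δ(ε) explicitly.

δ = min(1, ε/43)

Suppose ε > 0. We want δ > 0 such that 0 < |t + 2| < δ implies |(-2t^3 + t^2 - 1) − 19| < ε.
(-2t^3 + t^2 - 1) − 19 = -2t^3 + t^2 - 20 = (t + 2)(-2t^2 + 5t - 10).
So |(-2t^3 + t^2 - 1) − 19| = |t + 2|·|-2t^2 + 5t - 10|.
Assume first that |t + 2| < 1, so |t| < 3. Then |-2t^2 + 5t - 10| ≤ 2·3^2 + 5·3 + 10 = 43.
Hence |(-2t^3 + t^2 - 1) − 19| ≤ 43|t + 2| < ε provided |t + 2| < ε/43.
Choosing δ = min(1, ε/43) ensures both conditions, hence |(-2t^3 + t^2 - 1) − 19| < ε.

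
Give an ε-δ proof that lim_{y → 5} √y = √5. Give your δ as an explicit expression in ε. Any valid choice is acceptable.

Let ε > 0. We want δ > 0 such that 0 < |y − 5| < δ implies |√y − √5| < ε.
Multiplying by the conjugate, |√y − √5| = |y − 5|/(√y + √5).
Restrict δ ≤ 5 so that |y − 5| < 5 forces y > 0, and then √y + √5 > √5.
Hence |√y − √5| < |y − 5|/√5, which is < ε once |y − 5| < √5·ε.
Take δ = min(5, √5·ε). If 0 < |y − 5| < δ then y > 0 and |√y − √5| < |y − 5|/√5 < ε.

δ = min(5, √5·ε)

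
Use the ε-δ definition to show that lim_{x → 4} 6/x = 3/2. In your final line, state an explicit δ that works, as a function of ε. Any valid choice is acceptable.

δ = min(2, (4/3)ε)

Let ε > 0 be given. We seek δ > 0 such that 0 < |x − 4| < δ implies |6/x − (3/2)| < ε.
|6/x − (3/2)| = 6·|4 − x|/(4·|x|) = 6|x − 4|/(4|x|).
Require δ ≤ 2 so that |x| > 4 − 2 = 2, hence 4|x| > 8.
Then |6/x − (3/2)| < 6|x − 4|/8, which is < ε when |x − 4| < (4/3)ε.
Take δ = min(2, (4/3)ε). Then 0 < |x − 4| < δ gives both |x − 4| < 2 and |x − 4| < (4/3)ε, so |6/x − (3/2)| < ε.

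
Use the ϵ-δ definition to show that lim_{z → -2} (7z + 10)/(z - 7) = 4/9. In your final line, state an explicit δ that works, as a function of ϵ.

Let ϵ > 0. We want δ > 0 with 0 < |z + 2| < δ ⇒ |(7z + 10)/(z - 7) − (4/9)| < ϵ.
Combining over a common denominator, (7z + 10)/(z - 7) − (4/9) = [(7z + 10)·(-9) − (-4)·(z - 7)] / [(-9)·(z - 7)] = -59(z + 2) / ((-9)(z - 7)).
So |(7z + 10)/(z - 7) − (4/9)| = 59|z + 2| / (9·|z − 7|).
Restrict δ ≤ 9/2. Then |z + 2| < 9/2 gives |z − 7| = |(z + 2) + (-9)| ≥ 9 − 9/2 = 9/2.
Hence |(7z + 10)/(z - 7) − (4/9)| < 59|z + 2|/(9·(9/2)) = (118/81)|z + 2|, which is < ϵ once |z + 2| < (81/118)ϵ.
Take δ = min(9/2, (81/118)ϵ). Then 0 < |z + 2| < δ forces both bounds, so |(7z + 10)/(z - 7) − (4/9)| < ϵ.

δ = min(9/2, (81/118)ϵ)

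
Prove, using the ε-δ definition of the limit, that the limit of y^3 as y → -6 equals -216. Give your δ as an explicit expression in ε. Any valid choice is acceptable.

δ = min(1, ε/127)

Fix ε > 0. We seek δ > 0 with 0 < |y + 6| < δ ⇒ |y^3 + 216| < ε.
Factor: y^3 + 216 = (y + 6)(y^2 - 6y + 36), so |y^3 + 216| = |y + 6|·|y^2 - 6y + 36|.
Restrict δ ≤ 1. Then |y + 6| < 1 gives |y| < 7, so by the triangle inequality |y^2 - 6y + 36| ≤ 7^2 + 6·7 + 36 = 127.
Hence |y^3 + 216| ≤ 127|y + 6|, which is < ε once |y + 6| < ε/127.
Take δ = min(1, ε/127). If 0 < |y + 6| < δ then both bounds hold and |y^3 + 216| ≤ 127|y + 6| < 127·(ε/127) = ε.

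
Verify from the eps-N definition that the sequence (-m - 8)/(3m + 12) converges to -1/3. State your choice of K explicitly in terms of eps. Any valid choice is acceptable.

K = (4/3)/eps

Let eps > 0 be given. For m ≥ 1, |(-m - 8)/(3m + 12) + 1/3| = |-12|/(3(3m + 12)) = 12/(3(3m + 12)).
Since 3m + 12 ≥ 3m for m ≥ 1, this is ≤ 12/(3·3m) = (4/3)/m.
So |(-m - 8)/(3m + 12) + 1/3| < eps whenever m > (4/3)/eps.
Take K = (4/3)/eps. If m > K then |(-m - 8)/(3m + 12) + 1/3| ≤ (4/3)/m < eps.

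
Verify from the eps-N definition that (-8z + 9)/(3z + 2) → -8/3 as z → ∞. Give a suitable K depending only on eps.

K = (43/9)/eps

Let eps > 0 be given. We seek K > 0 such that z > K implies |(-8z + 9)/(3z + 2) + 8/3| < eps.
(-8z + 9)/(3z + 2) + 8/3 = (3(-8z + 9) − (-8)(3z + 2)) / (3(3z + 2)) = 43/(3(3z + 2)).
For z > 0 we have 3z + 2 > 3z, so |(-8z + 9)/(3z + 2) + 8/3| = 43/(3(3z + 2)) < 43/(3·3z) = (43/9)/z.
Thus |(-8z + 9)/(3z + 2) + 8/3| < eps whenever z > (43/9)/eps.
Take K = (43/9)/eps. If z > K then |(-8z + 9)/(3z + 2) + 8/3| < (43/9)/z < eps.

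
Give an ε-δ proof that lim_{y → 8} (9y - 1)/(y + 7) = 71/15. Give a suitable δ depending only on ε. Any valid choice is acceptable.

Let ε > 0. We want δ > 0 with 0 < |y − 8| < δ ⇒ |(9y - 1)/(y + 7) − (71/15)| < ε.
Combining over a common denominator, (9y - 1)/(y + 7) − (71/15) = [(9y - 1)·15 − 71·(y + 7)] / [15·(y + 7)] = 64(y − 8) / (15(y + 7)).
So |(9y - 1)/(y + 7) − (71/15)| = 64|y − 8| / (15·|y + 7|).
Require δ ≤ 15/2, so |y + 7| ≥ |15| − |y − 8| > 15 − 15/2 = 15/2.
Hence |(9y - 1)/(y + 7) − (71/15)| < 64|y − 8|/(15·(15/2)) = (128/225)|y − 8|, which is < ε once |y − 8| < (225/128)ε.
Take δ = min(15/2, (225/128)ε). Then 0 < |y − 8| < δ forces both bounds, so |(9y - 1)/(y + 7) − (71/15)| < ε.

δ = min(15/2, (225/128)ε)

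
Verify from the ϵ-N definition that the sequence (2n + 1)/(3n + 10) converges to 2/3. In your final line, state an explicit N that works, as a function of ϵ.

Let ϵ > 0. For n ≥ 1, |(2n + 1)/(3n + 10) − (2/3)| = |-17|/(3(3n + 10)) = 17/(3(3n + 10)).
Since 3n + 10 ≥ 3n for n ≥ 1, this is ≤ 17/(3·3n) = (17/9)/n.
So |(2n + 1)/(3n + 10) − (2/3)| < ϵ whenever n > (17/9)/ϵ.
Take N = (17/9)/ϵ. If n > N then |(2n + 1)/(3n + 10) − (2/3)| ≤ (17/9)/n < ϵ.

N = (17/9)/ϵ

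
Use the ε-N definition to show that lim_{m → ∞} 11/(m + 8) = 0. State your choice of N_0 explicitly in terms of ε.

N_0 = 11/ε

Suppose ε > 0. For m ≥ 1, |11/(m + 8) − 0| = 11/(m + 8) ≤ 11/m.
We need 11/m < ε, i.e. m > 11/ε.
Take N_0 = 11/ε. If m > N_0 then |11/(m + 8)| ≤ 11/m < ε.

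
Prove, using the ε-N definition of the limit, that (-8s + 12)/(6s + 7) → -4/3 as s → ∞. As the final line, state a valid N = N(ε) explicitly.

N = (32/9)/ε

Suppose ε > 0. We seek N > 0 such that s > N implies |(-8s + 12)/(6s + 7) + 4/3| < ε.
(-8s + 12)/(6s + 7) + 4/3 = (6(-8s + 12) − (-8)(6s + 7)) / (6(6s + 7)) = 128/(6(6s + 7)).
For s > 0 we have 6s + 7 > 6s, so |(-8s + 12)/(6s + 7) + 4/3| = 128/(6(6s + 7)) < 128/(6·6s) = (32/9)/s.
Thus |(-8s + 12)/(6s + 7) + 4/3| < ε whenever s > (32/9)/ε.
Take N = (32/9)/ε. If s > N then |(-8s + 12)/(6s + 7) + 4/3| < (32/9)/s < ε.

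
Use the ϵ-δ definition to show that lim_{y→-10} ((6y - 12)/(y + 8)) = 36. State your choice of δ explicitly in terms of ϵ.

δ = min(1, (1/30)ϵ)

Let ϵ > 0. We want δ > 0 with 0 < |y + 10| < δ ⇒ |(6y - 12)/(y + 8) − 36| < ϵ.
Combining over a common denominator, (6y - 12)/(y + 8) − 36 = [(6y - 12)·(-2) − (-72)·(y + 8)] / [(-2)·(y + 8)] = 60(y + 10) / ((-2)(y + 8)).
So |(6y - 12)/(y + 8) − 36| = 60|y + 10| / (2·|y + 8|).
Restrict δ ≤ 1. Then |y + 10| < 1 gives |y + 8| = |(y + 10) + (-2)| ≥ 2 − 1 = 1.
Hence |(6y - 12)/(y + 8) − 36| < 60|y + 10|/(2·1) = 30|y + 10|, which is < ϵ once |y + 10| < (1/30)ϵ.
Take δ = min(1, (1/30)ϵ). Then 0 < |y + 10| < δ forces both bounds, so |(6y - 12)/(y + 8) − 36| < ϵ.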